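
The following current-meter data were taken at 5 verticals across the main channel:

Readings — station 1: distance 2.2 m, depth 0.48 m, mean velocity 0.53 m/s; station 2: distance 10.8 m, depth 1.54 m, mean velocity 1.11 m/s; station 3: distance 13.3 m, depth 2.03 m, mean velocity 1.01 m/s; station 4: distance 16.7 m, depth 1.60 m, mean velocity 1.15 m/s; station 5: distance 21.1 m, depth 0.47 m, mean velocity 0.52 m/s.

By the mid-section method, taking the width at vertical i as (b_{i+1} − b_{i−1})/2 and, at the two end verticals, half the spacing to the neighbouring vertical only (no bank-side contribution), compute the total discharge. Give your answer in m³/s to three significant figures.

w_1 = (10.8 − 2.2)/2 = 4.3 m; q_1 = 0.53 × 0.48 × 4.3 = 1.094 m³/s
w_2 = (13.3 − 2.2)/2 = 5.55 m; q_2 = 1.11 × 1.54 × 5.55 = 9.487 m³/s
w_3 = (16.7 − 10.8)/2 = 2.95 m; q_3 = 1.01 × 2.03 × 2.95 = 6.048 m³/s
w_4 = (21.1 − 13.3)/2 = 3.9 m; q_4 = 1.15 × 1.60 × 3.9 = 7.176 m³/s
w_5 = (21.1 − 16.7)/2 = 2.2 m; q_5 = 0.52 × 0.47 × 2.2 = 0.5377 m³/s
Q = Σ qᵢ = 24.34 m³/s

24.3 m³/s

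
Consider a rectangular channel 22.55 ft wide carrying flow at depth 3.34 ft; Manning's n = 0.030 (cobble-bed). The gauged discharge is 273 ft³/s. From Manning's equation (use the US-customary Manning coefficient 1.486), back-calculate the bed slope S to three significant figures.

A = b·y = 22.55 × 3.34 = 75.32 ft²
P = b + 2y = 22.55 + 2×3.34 = 29.23 ft
R = A/P = 75.32/29.23 = 2.577 ft
S = (Q·n / (1.486·A·R^(2/3)))² = (273×0.030 / (1.486×75.32×1.880))² = 0.001516

0.00152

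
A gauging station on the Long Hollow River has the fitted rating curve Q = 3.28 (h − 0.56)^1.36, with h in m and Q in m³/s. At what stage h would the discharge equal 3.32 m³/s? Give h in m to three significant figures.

1.57 m

h − h₀ = (Q/C)^(1/b) = (3.32/3.28)^(1/1.36) = 1.009 m
h = 0.56 + 1.009 = 1.569 m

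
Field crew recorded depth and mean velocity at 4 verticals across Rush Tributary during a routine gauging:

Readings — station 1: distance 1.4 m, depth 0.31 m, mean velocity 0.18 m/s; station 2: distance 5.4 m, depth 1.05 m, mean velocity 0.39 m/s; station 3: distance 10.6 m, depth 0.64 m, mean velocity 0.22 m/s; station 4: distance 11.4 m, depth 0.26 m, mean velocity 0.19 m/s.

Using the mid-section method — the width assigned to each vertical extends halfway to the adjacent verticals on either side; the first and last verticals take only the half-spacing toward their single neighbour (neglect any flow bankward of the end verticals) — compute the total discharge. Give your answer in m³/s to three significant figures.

w_1 = (5.4 − 1.4)/2 = 2 m; q_1 = 0.18 × 0.31 × 2 = 0.1116 m³/s
w_2 = (10.6 − 1.4)/2 = 4.6 m; q_2 = 0.39 × 1.05 × 4.6 = 1.884 m³/s
w_3 = (11.4 − 5.4)/2 = 3 m; q_3 = 0.22 × 0.64 × 3 = 0.4224 m³/s
w_4 = (11.4 − 10.6)/2 = 0.4 m; q_4 = 0.19 × 0.26 × 0.4 = 0.01976 m³/s
Q = Σ qᵢ = 2.437 m³/s

2.44 m³/s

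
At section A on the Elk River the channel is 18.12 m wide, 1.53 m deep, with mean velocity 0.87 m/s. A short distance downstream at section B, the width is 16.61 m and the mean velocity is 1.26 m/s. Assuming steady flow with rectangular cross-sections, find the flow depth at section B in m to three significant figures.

1.15 m

Q = A₁V₁ = (18.12×1.53) × 0.87 = 24.12 m³/s
d₂ = Q/(b₂ V₂) = 24.12/(16.61×1.26) = 1.152 m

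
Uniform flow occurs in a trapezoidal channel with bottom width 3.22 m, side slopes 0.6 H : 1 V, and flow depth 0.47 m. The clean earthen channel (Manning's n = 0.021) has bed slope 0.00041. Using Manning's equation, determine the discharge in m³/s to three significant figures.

A = (b + z·y)·y = (3.22 + 0.6×0.47)×0.47 = 1.646 m²
P = b + 2y√(1+z²) = 3.22 + 2×0.47×√(1+0.6²) = 4.316 m
R = A/P = 1.646/4.316 = 0.3813 m
Q = (1/n)·A·R^(2/3)·S^(1/2) = (1/0.021) × 1.646 × 0.3813^(2/3) × 0.00041^(1/2) = 0.8346 m³/s

0.835 m³/s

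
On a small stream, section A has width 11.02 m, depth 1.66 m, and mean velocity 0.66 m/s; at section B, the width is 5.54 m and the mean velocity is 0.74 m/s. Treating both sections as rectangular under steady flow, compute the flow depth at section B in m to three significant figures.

Q = A₁V₁ = (11.02×1.66) × 0.66 = 12.07 m³/s
d₂ = Q/(b₂ V₂) = 12.07/(5.54×0.74) = 2.945 m

2.95 m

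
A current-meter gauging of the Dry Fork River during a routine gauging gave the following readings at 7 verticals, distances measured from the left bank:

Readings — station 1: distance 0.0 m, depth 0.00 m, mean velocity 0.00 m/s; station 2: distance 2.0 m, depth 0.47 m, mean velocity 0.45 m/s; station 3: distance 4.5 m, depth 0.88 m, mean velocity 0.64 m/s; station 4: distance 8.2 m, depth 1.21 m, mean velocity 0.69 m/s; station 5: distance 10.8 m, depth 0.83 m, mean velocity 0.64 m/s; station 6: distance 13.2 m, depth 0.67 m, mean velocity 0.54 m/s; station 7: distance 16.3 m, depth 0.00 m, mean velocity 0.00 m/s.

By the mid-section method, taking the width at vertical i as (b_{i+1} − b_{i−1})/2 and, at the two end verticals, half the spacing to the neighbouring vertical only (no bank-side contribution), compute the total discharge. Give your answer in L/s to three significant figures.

7170 L/s

w_2 = (4.5 − 0.0)/2 = 2.25 m; q_2 = 0.45 × 0.47 × 2.25 = 0.4759 m³/s
w_3 = (8.2 − 2.0)/2 = 3.1 m; q_3 = 0.64 × 0.88 × 3.1 = 1.746 m³/s
w_4 = (10.8 − 4.5)/2 = 3.15 m; q_4 = 0.69 × 1.21 × 3.15 = 2.630 m³/s
w_5 = (13.2 − 8.2)/2 = 2.5 m; q_5 = 0.64 × 0.83 × 2.5 = 1.328 m³/s
w_6 = (16.3 − 10.8)/2 = 2.75 m; q_6 = 0.54 × 0.67 × 2.75 = 0.9950 m³/s
Stations 1, 7 contribute zero (depth or velocity is 0).
Q = Σ qᵢ = 7.175 m³/s
= 7.175 × 1000 = 7175 L/s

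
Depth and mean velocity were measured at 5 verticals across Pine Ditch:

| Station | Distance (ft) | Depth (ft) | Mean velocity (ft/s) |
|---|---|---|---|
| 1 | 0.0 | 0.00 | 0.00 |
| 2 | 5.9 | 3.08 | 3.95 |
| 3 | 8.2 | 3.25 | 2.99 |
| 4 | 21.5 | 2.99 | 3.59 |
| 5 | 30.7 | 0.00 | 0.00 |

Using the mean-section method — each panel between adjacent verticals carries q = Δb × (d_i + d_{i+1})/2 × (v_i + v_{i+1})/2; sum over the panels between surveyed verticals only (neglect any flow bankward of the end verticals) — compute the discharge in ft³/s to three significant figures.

Panel 1-2: Δb = 5.9 ft, d̄ = (0.00+3.08)/2 = 1.54, v̄ = (0.00+3.95)/2 = 1.975 → q = 5.9×1.54×1.975 = 17.94 ft³/s
Panel 2-3: Δb = 2.3 ft, d̄ = (3.08+3.25)/2 = 3.165, v̄ = (3.95+2.99)/2 = 3.47 → q = 2.3×3.165×3.47 = 25.26 ft³/s
Panel 3-4: Δb = 13.3 ft, d̄ = (3.25+2.99)/2 = 3.12, v̄ = (2.99+3.59)/2 = 3.29 → q = 13.3×3.12×3.29 = 136.5 ft³/s
Panel 4-5: Δb = 9.2 ft, d̄ = (2.99+0.00)/2 = 1.495, v̄ = (3.59+0.00)/2 = 1.795 → q = 9.2×1.495×1.795 = 24.69 ft³/s
Q = Σ q = 204.4 ft³/s

204 ft³/s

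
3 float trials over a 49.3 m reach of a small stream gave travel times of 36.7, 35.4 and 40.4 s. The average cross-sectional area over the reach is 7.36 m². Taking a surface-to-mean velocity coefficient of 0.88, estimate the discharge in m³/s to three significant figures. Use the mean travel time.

8.51 m³/s

t̄ = (36.7 + 35.4 + 40.4) / 3 = 37.5 s
v_surface = L / t̄ = 49.3 / 37.5 = 1.315 m/s
v_mean = 0.88 × 1.315 = 1.157 m/s
Q = A × v_mean = 7.36 × 1.157 = 8.515 m³/s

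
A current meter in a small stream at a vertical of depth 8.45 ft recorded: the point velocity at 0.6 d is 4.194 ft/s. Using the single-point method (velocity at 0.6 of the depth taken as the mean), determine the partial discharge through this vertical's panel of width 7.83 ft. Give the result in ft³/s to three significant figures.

v̄ = v₀.₆ = 4.194 ft/s
q = v̄ × d × w = 4.194 × 8.45 × 7.83 = 277.5 ft³/s

277 ft³/s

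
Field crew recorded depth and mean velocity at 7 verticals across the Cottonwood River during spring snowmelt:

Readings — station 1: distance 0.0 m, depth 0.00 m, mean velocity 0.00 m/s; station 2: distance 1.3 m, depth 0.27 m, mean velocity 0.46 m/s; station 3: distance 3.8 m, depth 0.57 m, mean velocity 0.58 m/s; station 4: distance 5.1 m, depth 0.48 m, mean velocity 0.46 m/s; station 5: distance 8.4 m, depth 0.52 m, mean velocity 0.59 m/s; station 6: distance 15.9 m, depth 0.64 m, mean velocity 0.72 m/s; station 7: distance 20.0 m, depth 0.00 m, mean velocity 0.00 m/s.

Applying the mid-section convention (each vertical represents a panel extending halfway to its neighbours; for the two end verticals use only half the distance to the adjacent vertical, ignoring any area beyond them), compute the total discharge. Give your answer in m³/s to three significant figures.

5.70 m³/s

w_2 = (3.8 − 0.0)/2 = 1.9 m; q_2 = 0.46 × 0.27 × 1.9 = 0.2360 m³/s
w_3 = (5.1 − 1.3)/2 = 1.9 m; q_3 = 0.58 × 0.57 × 1.9 = 0.6281 m³/s
w_4 = (8.4 − 3.8)/2 = 2.3 m; q_4 = 0.46 × 0.48 × 2.3 = 0.5078 m³/s
w_5 = (15.9 − 5.1)/2 = 5.4 m; q_5 = 0.59 × 0.52 × 5.4 = 1.657 m³/s
w_6 = (20.0 − 8.4)/2 = 5.8 m; q_6 = 0.72 × 0.64 × 5.8 = 2.673 m³/s
Stations 1, 7 contribute zero (depth or velocity is 0).
Q = Σ qᵢ = 5.701 m³/s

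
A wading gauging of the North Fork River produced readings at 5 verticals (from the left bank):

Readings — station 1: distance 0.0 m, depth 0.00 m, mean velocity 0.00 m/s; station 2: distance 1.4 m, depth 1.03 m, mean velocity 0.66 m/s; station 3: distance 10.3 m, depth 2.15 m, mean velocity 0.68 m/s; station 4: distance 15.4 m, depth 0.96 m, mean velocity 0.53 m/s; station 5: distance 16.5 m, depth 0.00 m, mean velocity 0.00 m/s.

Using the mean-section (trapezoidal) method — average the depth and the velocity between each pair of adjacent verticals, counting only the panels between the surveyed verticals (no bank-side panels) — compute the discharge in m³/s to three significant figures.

Panel 1-2: Δb = 1.4 m, d̄ = (0.00+1.03)/2 = 0.515, v̄ = (0.00+0.66)/2 = 0.33 → q = 1.4×0.515×0.33 = 0.2379 m³/s
Panel 2-3: Δb = 8.9 m, d̄ = (1.03+2.15)/2 = 1.59, v̄ = (0.66+0.68)/2 = 0.67 → q = 8.9×1.59×0.67 = 9.481 m³/s
Panel 3-4: Δb = 5.1 m, d̄ = (2.15+0.96)/2 = 1.555, v̄ = (0.68+0.53)/2 = 0.605 → q = 5.1×1.555×0.605 = 4.798 m³/s
Panel 4-5: Δb = 1.1 m, d̄ = (0.96+0.00)/2 = 0.48, v̄ = (0.53+0.00)/2 = 0.265 → q = 1.1×0.48×0.265 = 0.1399 m³/s
Q = Σ q = 14.66 m³/s

14.7 m³/s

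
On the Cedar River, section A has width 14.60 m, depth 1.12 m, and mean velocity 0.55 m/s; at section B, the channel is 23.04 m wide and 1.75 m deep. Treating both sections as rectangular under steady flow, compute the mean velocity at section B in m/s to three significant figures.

Q = A₁V₁ = (14.60×1.12) × 0.55 = 8.994 m³/s
A₂ = 23.04 × 1.75 = 40.32 m²
V₂ = Q/A₂ = 8.994/40.32 = 0.2231 m/s

0.223 m/s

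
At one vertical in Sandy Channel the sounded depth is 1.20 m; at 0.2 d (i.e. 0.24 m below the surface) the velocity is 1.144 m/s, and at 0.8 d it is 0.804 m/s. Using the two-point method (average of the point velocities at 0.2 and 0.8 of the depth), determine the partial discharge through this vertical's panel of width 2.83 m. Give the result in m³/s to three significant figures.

3.31 m³/s

v̄ = (1.144 + 0.804) / 2 = 0.9740 m/s
q = v̄ × d × w = 0.9740 × 1.20 × 2.83 = 3.308 m³/s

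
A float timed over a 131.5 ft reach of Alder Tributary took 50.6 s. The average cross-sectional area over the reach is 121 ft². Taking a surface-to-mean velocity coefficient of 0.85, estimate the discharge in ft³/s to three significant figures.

v_surface = L / t̄ = 131.5 / 50.6 = 2.599 ft/s
v_mean = 0.85 × 2.599 = 2.209 ft/s
Q = A × v_mean = 121 × 2.209 = 267.3 ft³/s

267 ft³/s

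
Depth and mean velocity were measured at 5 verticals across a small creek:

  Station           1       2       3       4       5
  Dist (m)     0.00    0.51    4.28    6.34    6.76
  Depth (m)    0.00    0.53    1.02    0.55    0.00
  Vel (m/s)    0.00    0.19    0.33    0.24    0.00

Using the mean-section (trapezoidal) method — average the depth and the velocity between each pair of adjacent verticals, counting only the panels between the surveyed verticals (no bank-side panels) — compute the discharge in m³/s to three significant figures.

Panel 1-2: Δb = 0.51 m, d̄ = (0.00+0.53)/2 = 0.265, v̄ = (0.00+0.19)/2 = 0.095 → q = 0.51×0.265×0.095 = 0.01284 m³/s
Panel 2-3: Δb = 3.77 m, d̄ = (0.53+1.02)/2 = 0.775, v̄ = (0.19+0.33)/2 = 0.26 → q = 3.77×0.775×0.26 = 0.7597 m³/s
Panel 3-4: Δb = 2.06 m, d̄ = (1.02+0.55)/2 = 0.785, v̄ = (0.33+0.24)/2 = 0.285 → q = 2.06×0.785×0.285 = 0.4609 m³/s
Panel 4-5: Δb = 0.42 m, d̄ = (0.55+0.00)/2 = 0.275, v̄ = (0.24+0.00)/2 = 0.12 → q = 0.42×0.275×0.12 = 0.01386 m³/s
Q = Σ q = 1.247 m³/s

1.25 m³/s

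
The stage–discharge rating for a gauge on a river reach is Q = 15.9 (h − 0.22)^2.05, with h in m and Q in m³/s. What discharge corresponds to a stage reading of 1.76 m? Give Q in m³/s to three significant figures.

38.5 m³/s

Q = 15.9 × (1.76 − 0.22)^2.05 = 15.9 × 1.54^2.05 = 38.53 m³/s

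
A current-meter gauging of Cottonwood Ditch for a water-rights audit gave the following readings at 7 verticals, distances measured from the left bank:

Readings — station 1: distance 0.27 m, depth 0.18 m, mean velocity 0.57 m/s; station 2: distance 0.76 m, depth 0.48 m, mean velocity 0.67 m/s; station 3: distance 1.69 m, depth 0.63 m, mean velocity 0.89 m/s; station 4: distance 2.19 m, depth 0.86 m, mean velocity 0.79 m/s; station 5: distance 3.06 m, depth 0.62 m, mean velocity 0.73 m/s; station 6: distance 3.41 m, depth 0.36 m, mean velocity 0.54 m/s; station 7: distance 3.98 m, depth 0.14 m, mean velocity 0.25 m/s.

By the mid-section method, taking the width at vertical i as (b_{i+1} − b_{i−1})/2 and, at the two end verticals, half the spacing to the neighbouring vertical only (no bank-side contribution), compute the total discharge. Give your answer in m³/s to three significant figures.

1.50 m³/s

w_1 = (0.76 − 0.27)/2 = 0.245 m; q_1 = 0.57 × 0.18 × 0.245 = 0.02514 m³/s
w_2 = (1.69 − 0.27)/2 = 0.71 m; q_2 = 0.67 × 0.48 × 0.71 = 0.2283 m³/s
w_3 = (2.19 − 0.76)/2 = 0.715 m; q_3 = 0.89 × 0.63 × 0.715 = 0.4009 m³/s
w_4 = (3.06 − 1.69)/2 = 0.685 m; q_4 = 0.79 × 0.86 × 0.685 = 0.4654 m³/s
w_5 = (3.41 − 2.19)/2 = 0.61 m; q_5 = 0.73 × 0.62 × 0.61 = 0.2761 m³/s
w_6 = (3.98 − 3.06)/2 = 0.46 m; q_6 = 0.54 × 0.36 × 0.46 = 0.08942 m³/s
w_7 = (3.98 − 3.41)/2 = 0.285 m; q_7 = 0.25 × 0.14 × 0.285 = 0.009975 m³/s
Q = Σ qᵢ = 1.495 m³/s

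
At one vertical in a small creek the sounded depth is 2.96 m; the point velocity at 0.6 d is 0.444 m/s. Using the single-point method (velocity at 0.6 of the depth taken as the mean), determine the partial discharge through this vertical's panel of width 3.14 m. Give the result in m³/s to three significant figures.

v̄ = v₀.₆ = 0.444 m/s
q = v̄ × d × w = 0.4440 × 2.96 × 3.14 = 4.127 m³/s

4.13 m³/s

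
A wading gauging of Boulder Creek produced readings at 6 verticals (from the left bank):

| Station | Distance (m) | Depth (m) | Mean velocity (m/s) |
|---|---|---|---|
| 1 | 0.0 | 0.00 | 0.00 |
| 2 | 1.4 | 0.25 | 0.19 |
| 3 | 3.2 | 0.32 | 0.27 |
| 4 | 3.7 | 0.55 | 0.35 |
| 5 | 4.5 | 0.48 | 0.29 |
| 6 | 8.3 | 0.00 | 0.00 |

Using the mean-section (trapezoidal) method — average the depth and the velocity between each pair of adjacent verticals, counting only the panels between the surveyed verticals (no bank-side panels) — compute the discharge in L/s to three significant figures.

Panel 1-2: Δb = 1.4 m, d̄ = (0.00+0.25)/2 = 0.125, v̄ = (0.00+0.19)/2 = 0.095 → q = 1.4×0.125×0.095 = 0.01663 m³/s
Panel 2-3: Δb = 1.8 m, d̄ = (0.25+0.32)/2 = 0.285, v̄ = (0.19+0.27)/2 = 0.23 → q = 1.8×0.285×0.23 = 0.1180 m³/s
Panel 3-4: Δb = 0.5 m, d̄ = (0.32+0.55)/2 = 0.435, v̄ = (0.27+0.35)/2 = 0.31 → q = 0.5×0.435×0.31 = 0.06743 m³/s
Panel 4-5: Δb = 0.8 m, d̄ = (0.55+0.48)/2 = 0.515, v̄ = (0.35+0.29)/2 = 0.32 → q = 0.8×0.515×0.32 = 0.1318 m³/s
Panel 5-6: Δb = 3.8 m, d̄ = (0.48+0.00)/2 = 0.24, v̄ = (0.29+0.00)/2 = 0.145 → q = 3.8×0.24×0.145 = 0.1322 m³/s
Q = Σ q = 0.4661 m³/s
= 0.4661 × 1000 = 466.1 L/s

466 L/s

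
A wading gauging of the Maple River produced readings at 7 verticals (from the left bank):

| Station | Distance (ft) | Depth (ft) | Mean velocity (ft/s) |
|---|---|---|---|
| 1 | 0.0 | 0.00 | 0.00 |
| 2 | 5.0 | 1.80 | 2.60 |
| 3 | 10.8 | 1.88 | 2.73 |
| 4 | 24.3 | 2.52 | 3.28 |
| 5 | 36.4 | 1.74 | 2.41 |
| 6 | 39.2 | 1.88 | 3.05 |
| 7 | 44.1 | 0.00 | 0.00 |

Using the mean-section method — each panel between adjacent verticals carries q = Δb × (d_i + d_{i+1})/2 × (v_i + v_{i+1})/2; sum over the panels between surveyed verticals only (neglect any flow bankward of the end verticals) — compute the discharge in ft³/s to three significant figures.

Panel 1-2: Δb = 5 ft, d̄ = (0.00+1.80)/2 = 0.9, v̄ = (0.00+2.60)/2 = 1.3 → q = 5×0.9×1.3 = 5.850 ft³/s
Panel 2-3: Δb = 5.8 ft, d̄ = (1.80+1.88)/2 = 1.84, v̄ = (2.60+2.73)/2 = 2.665 → q = 5.8×1.84×2.665 = 28.44 ft³/s
Panel 3-4: Δb = 13.5 ft, d̄ = (1.88+2.52)/2 = 2.2, v̄ = (2.73+3.28)/2 = 3.005 → q = 13.5×2.2×3.005 = 89.25 ft³/s
Panel 4-5: Δb = 12.1 ft, d̄ = (2.52+1.74)/2 = 2.13, v̄ = (3.28+2.41)/2 = 2.845 → q = 12.1×2.13×2.845 = 73.32 ft³/s
Panel 5-6: Δb = 2.8 ft, d̄ = (1.74+1.88)/2 = 1.81, v̄ = (2.41+3.05)/2 = 2.73 → q = 2.8×1.81×2.73 = 13.84 ft³/s
Panel 6-7: Δb = 4.9 ft, d̄ = (1.88+0.00)/2 = 0.94, v̄ = (3.05+0.00)/2 = 1.525 → q = 4.9×0.94×1.525 = 7.024 ft³/s
Q = Σ q = 217.7 ft³/s

218 ft³/s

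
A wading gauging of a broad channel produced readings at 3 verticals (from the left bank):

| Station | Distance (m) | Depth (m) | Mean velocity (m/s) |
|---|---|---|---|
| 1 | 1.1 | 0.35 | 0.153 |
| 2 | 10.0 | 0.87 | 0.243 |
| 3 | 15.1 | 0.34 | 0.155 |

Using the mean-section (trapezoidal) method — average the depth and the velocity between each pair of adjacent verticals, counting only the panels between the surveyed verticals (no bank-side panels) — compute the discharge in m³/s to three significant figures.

1.69 m³/s

Panel 1-2: Δb = 8.9 m, d̄ = (0.35+0.87)/2 = 0.61, v̄ = (0.153+0.243)/2 = 0.198 → q = 8.9×0.61×0.198 = 1.075 m³/s
Panel 2-3: Δb = 5.1 m, d̄ = (0.87+0.34)/2 = 0.605, v̄ = (0.243+0.155)/2 = 0.199 → q = 5.1×0.605×0.199 = 0.6140 m³/s
Q = Σ q = 1.689 m³/s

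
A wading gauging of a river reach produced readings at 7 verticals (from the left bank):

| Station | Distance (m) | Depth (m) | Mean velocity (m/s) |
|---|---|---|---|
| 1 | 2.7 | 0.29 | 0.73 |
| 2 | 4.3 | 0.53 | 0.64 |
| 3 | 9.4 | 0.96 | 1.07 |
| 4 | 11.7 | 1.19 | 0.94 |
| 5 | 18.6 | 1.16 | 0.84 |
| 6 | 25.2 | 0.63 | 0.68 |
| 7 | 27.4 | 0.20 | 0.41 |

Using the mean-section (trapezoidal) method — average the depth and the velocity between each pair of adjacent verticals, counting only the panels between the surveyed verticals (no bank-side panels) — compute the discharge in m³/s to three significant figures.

18.4 m³/s

Panel 1-2: Δb = 1.6 m, d̄ = (0.29+0.53)/2 = 0.41, v̄ = (0.73+0.64)/2 = 0.685 → q = 1.6×0.41×0.685 = 0.4494 m³/s
Panel 2-3: Δb = 5.1 m, d̄ = (0.53+0.96)/2 = 0.745, v̄ = (0.64+1.07)/2 = 0.855 → q = 5.1×0.745×0.855 = 3.249 m³/s
Panel 3-4: Δb = 2.3 m, d̄ = (0.96+1.19)/2 = 1.075, v̄ = (1.07+0.94)/2 = 1.005 → q = 2.3×1.075×1.005 = 2.485 m³/s
Panel 4-5: Δb = 6.9 m, d̄ = (1.19+1.16)/2 = 1.175, v̄ = (0.94+0.84)/2 = 0.89 → q = 6.9×1.175×0.89 = 7.216 m³/s
Panel 5-6: Δb = 6.6 m, d̄ = (1.16+0.63)/2 = 0.895, v̄ = (0.84+0.68)/2 = 0.76 → q = 6.6×0.895×0.76 = 4.489 m³/s
Panel 6-7: Δb = 2.2 m, d̄ = (0.63+0.20)/2 = 0.415, v̄ = (0.68+0.41)/2 = 0.545 → q = 2.2×0.415×0.545 = 0.4976 m³/s
Q = Σ q = 18.39 m³/s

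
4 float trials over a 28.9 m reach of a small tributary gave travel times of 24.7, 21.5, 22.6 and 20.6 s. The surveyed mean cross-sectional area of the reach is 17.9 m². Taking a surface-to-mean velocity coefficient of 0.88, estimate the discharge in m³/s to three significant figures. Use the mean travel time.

20.4 m³/s

t̄ = (24.7 + 21.5 + 22.6 + 20.6) / 4 = 22.35 s
v_surface = L / t̄ = 28.9 / 22.35 = 1.293 m/s
v_mean = 0.88 × 1.293 = 1.138 m/s
Q = A × v_mean = 17.9 × 1.138 = 20.37 m³/s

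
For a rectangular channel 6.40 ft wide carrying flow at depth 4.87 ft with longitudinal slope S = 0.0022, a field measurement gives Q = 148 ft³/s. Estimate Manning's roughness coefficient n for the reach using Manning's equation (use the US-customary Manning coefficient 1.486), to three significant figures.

A = b·y = 6.40 × 4.87 = 31.17 ft²
P = b + 2y = 6.40 + 2×4.87 = 16.14 ft
R = A/P = 31.17/16.14 = 1.931 ft
n = (1.486/Q)·A·R^(2/3)·S^(1/2) = (1.486/148) × 31.17 × 1.551 × 0.04690 = 0.02276

0.0228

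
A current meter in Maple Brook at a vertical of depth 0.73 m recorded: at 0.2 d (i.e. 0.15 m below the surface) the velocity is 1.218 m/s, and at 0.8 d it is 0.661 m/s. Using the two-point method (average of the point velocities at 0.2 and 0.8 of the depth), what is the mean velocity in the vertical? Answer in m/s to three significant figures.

0.940 m/s

v̄ = (1.218 + 0.661) / 2 = 0.9395 m/s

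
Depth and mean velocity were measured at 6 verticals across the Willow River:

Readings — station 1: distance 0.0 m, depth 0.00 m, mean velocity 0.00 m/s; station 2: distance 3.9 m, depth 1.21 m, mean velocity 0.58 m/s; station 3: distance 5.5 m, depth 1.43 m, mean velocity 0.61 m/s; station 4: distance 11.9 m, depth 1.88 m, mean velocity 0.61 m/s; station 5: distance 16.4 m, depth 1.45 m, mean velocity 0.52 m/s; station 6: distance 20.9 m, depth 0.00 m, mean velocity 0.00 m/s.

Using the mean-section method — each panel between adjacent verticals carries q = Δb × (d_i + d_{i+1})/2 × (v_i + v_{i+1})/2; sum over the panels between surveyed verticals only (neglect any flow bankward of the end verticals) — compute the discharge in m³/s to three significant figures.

Panel 1-2: Δb = 3.9 m, d̄ = (0.00+1.21)/2 = 0.605, v̄ = (0.00+0.58)/2 = 0.29 → q = 3.9×0.605×0.29 = 0.6843 m³/s
Panel 2-3: Δb = 1.6 m, d̄ = (1.21+1.43)/2 = 1.32, v̄ = (0.58+0.61)/2 = 0.595 → q = 1.6×1.32×0.595 = 1.257 m³/s
Panel 3-4: Δb = 6.4 m, d̄ = (1.43+1.88)/2 = 1.655, v̄ = (0.61+0.61)/2 = 0.61 → q = 6.4×1.655×0.61 = 6.461 m³/s
Panel 4-5: Δb = 4.5 m, d̄ = (1.88+1.45)/2 = 1.665, v̄ = (0.61+0.52)/2 = 0.565 → q = 4.5×1.665×0.565 = 4.233 m³/s
Panel 5-6: Δb = 4.5 m, d̄ = (1.45+0.00)/2 = 0.725, v̄ = (0.52+0.00)/2 = 0.26 → q = 4.5×0.725×0.26 = 0.8483 m³/s
Q = Σ q = 13.48 m³/s

13.5 m³/s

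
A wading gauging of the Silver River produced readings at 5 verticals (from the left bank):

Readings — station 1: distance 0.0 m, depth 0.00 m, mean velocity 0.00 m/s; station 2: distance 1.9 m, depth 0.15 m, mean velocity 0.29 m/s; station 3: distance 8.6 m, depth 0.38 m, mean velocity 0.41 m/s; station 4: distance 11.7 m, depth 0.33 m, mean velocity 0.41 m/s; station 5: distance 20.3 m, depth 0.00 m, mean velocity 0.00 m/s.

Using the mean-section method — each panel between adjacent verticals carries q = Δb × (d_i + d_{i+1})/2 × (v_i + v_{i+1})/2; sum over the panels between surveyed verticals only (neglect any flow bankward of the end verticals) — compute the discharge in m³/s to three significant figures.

1.38 m³/s

Panel 1-2: Δb = 1.9 m, d̄ = (0.00+0.15)/2 = 0.075, v̄ = (0.00+0.29)/2 = 0.145 → q = 1.9×0.075×0.145 = 0.02066 m³/s
Panel 2-3: Δb = 6.7 m, d̄ = (0.15+0.38)/2 = 0.265, v̄ = (0.29+0.41)/2 = 0.35 → q = 6.7×0.265×0.35 = 0.6214 m³/s
Panel 3-4: Δb = 3.1 m, d̄ = (0.38+0.33)/2 = 0.355, v̄ = (0.41+0.41)/2 = 0.41 → q = 3.1×0.355×0.41 = 0.4512 m³/s
Panel 4-5: Δb = 8.6 m, d̄ = (0.33+0.00)/2 = 0.165, v̄ = (0.41+0.00)/2 = 0.205 → q = 8.6×0.165×0.205 = 0.2909 m³/s
Q = Σ q = 1.384 m³/s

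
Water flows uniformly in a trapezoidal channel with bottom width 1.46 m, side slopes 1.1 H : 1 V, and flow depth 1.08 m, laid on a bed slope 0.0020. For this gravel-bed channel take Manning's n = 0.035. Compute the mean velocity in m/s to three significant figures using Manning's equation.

A = (b + z·y)·y = (1.46 + 1.1×1.08)×1.08 = 2.860 m²
P = b + 2y√(1+z²) = 1.46 + 2×1.08×√(1+1.1²) = 4.671 m
R = A/P = 2.860/4.671 = 0.6122 m
Q = (1/n)·A·R^(2/3)·S^(1/2) = (1/0.035) × 2.860 × 0.6122^(2/3) × 0.0020^(1/2) = 2.635 m³/s
V = Q/A = 2.635/2.860 = 0.9213 m/s

0.921 m/s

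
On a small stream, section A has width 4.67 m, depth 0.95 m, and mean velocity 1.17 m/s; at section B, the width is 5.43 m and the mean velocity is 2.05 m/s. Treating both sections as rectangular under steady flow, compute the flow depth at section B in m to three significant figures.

Q = A₁V₁ = (4.67×0.95) × 1.17 = 5.191 m³/s
d₂ = Q/(b₂ V₂) = 5.191/(5.43×2.05) = 0.4663 m

0.466 m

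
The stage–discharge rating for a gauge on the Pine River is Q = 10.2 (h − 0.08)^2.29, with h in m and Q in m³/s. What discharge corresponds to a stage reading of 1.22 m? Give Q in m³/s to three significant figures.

13.8 m³/s

Q = 10.2 × (1.22 − 0.08)^2.29 = 10.2 × 1.14^2.29 = 13.77 m³/s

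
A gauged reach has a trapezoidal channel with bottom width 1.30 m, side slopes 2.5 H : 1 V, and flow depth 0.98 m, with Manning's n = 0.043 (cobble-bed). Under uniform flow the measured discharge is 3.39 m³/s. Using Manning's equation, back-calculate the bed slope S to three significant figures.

0.00342

A = (b + z·y)·y = (1.30 + 2.5×0.98)×0.98 = 3.675 m²
P = b + 2y√(1+z²) = 1.30 + 2×0.98×√(1+2.5²) = 6.577 m
R = A/P = 3.675/6.577 = 0.5587 m
S = (Q·n / (1·A·R^(2/3)))² = (3.39×0.043 / (1×3.675×0.6784))² = 0.003419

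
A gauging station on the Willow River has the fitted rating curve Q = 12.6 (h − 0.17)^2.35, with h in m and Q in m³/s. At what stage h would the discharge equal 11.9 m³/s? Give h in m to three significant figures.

h − h₀ = (Q/C)^(1/b) = (11.9/12.6)^(1/2.35) = 0.9760 m
h = 0.17 + 0.9760 = 1.146 m

1.15 m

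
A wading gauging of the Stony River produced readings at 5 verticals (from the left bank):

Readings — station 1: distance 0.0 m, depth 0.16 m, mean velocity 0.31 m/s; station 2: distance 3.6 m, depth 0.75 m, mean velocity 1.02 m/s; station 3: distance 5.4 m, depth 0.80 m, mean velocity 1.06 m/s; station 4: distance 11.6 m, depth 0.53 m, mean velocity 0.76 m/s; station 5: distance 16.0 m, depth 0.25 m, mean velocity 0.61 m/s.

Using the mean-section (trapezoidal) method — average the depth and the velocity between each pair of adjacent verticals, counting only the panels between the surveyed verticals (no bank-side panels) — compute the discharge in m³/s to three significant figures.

7.47 m³/s

Panel 1-2: Δb = 3.6 m, d̄ = (0.16+0.75)/2 = 0.455, v̄ = (0.31+1.02)/2 = 0.665 → q = 3.6×0.455×0.665 = 1.089 m³/s
Panel 2-3: Δb = 1.8 m, d̄ = (0.75+0.80)/2 = 0.775, v̄ = (1.02+1.06)/2 = 1.04 → q = 1.8×0.775×1.04 = 1.451 m³/s
Panel 3-4: Δb = 6.2 m, d̄ = (0.80+0.53)/2 = 0.665, v̄ = (1.06+0.76)/2 = 0.91 → q = 6.2×0.665×0.91 = 3.752 m³/s
Panel 4-5: Δb = 4.4 m, d̄ = (0.53+0.25)/2 = 0.39, v̄ = (0.76+0.61)/2 = 0.685 → q = 4.4×0.39×0.685 = 1.175 m³/s
Q = Σ q = 7.467 m³/s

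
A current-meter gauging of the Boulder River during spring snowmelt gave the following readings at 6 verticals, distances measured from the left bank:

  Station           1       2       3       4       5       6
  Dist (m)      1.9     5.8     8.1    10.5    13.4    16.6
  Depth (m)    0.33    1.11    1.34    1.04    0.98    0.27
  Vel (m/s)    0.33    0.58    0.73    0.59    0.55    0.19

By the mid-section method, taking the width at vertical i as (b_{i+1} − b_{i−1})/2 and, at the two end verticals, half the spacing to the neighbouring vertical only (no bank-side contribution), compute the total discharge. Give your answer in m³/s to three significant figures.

w_1 = (5.8 − 1.9)/2 = 1.95 m; q_1 = 0.33 × 0.33 × 1.95 = 0.2124 m³/s
w_2 = (8.1 − 1.9)/2 = 3.1 m; q_2 = 0.58 × 1.11 × 3.1 = 1.996 m³/s
w_3 = (10.5 − 5.8)/2 = 2.35 m; q_3 = 0.73 × 1.34 × 2.35 = 2.299 m³/s
w_4 = (13.4 − 8.1)/2 = 2.65 m; q_4 = 0.59 × 1.04 × 2.65 = 1.626 m³/s
w_5 = (16.6 − 10.5)/2 = 3.05 m; q_5 = 0.55 × 0.98 × 3.05 = 1.644 m³/s
w_6 = (16.6 − 13.4)/2 = 1.6 m; q_6 = 0.19 × 0.27 × 1.6 = 0.08208 m³/s
Q = Σ qᵢ = 7.859 m³/s

7.86 m³/s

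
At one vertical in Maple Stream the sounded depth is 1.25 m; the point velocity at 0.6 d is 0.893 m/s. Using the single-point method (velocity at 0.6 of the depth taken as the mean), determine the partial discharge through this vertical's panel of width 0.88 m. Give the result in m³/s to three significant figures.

v̄ = v₀.₆ = 0.893 m/s
q = v̄ × d × w = 0.8930 × 1.25 × 0.88 = 0.9823 m³/s

0.982 m³/s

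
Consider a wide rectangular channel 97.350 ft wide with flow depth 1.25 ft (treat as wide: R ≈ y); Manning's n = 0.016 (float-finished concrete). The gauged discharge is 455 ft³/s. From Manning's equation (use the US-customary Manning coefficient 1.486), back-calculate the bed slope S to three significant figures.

A = b·y = 97.350 × 1.25 = 121.7 ft²
Wide channel: R ≈ y = 1.25 ft
S = (Q·n / (1.486·A·R^(2/3)))² = (455×0.016 / (1.486×121.7×1.160))² = 0.001204

0.00120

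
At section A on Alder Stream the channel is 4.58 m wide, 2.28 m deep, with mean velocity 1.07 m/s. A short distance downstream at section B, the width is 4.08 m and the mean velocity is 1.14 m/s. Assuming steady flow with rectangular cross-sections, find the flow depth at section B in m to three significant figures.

2.40 m

Q = A₁V₁ = (4.58×2.28) × 1.07 = 11.17 m³/s
d₂ = Q/(b₂ V₂) = 11.17/(4.08×1.14) = 2.402 m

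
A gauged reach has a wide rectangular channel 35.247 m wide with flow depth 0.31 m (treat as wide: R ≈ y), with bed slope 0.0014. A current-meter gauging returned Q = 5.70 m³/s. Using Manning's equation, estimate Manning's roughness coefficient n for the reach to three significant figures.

A = b·y = 35.247 × 0.31 = 10.93 m²
Wide channel: R ≈ y = 0.31 m
n = (1/Q)·A·R^(2/3)·S^(1/2) = (1/5.70) × 10.93 × 0.4580 × 0.03742 = 0.03285

0.0329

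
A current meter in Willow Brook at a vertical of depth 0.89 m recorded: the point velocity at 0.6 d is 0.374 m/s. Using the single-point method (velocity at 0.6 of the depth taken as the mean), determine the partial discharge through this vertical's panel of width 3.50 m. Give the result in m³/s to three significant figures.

1.17 m³/s

v̄ = v₀.₆ = 0.374 m/s
q = v̄ × d × w = 0.3740 × 0.89 × 3.50 = 1.165 m³/s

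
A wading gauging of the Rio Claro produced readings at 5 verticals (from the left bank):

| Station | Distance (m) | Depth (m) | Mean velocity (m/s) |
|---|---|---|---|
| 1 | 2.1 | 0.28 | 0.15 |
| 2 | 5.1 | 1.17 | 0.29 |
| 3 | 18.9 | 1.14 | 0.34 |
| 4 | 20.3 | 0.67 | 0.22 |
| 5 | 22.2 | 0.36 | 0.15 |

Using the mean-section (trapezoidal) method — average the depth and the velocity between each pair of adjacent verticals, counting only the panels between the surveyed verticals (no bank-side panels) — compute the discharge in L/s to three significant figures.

6040 L/s

Panel 1-2: Δb = 3 m, d̄ = (0.28+1.17)/2 = 0.725, v̄ = (0.15+0.29)/2 = 0.22 → q = 3×0.725×0.22 = 0.4785 m³/s
Panel 2-3: Δb = 13.8 m, d̄ = (1.17+1.14)/2 = 1.155, v̄ = (0.29+0.34)/2 = 0.315 → q = 13.8×1.155×0.315 = 5.021 m³/s
Panel 3-4: Δb = 1.4 m, d̄ = (1.14+0.67)/2 = 0.905, v̄ = (0.34+0.22)/2 = 0.28 → q = 1.4×0.905×0.28 = 0.3548 m³/s
Panel 4-5: Δb = 1.9 m, d̄ = (0.67+0.36)/2 = 0.515, v̄ = (0.22+0.15)/2 = 0.185 → q = 1.9×0.515×0.185 = 0.1810 m³/s
Q = Σ q = 6.035 m³/s
= 6.035 × 1000 = 6035 L/s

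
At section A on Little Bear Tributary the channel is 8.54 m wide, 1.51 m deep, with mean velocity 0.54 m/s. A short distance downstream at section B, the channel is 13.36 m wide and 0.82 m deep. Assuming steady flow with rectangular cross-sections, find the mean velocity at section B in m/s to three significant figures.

Q = A₁V₁ = (8.54×1.51) × 0.54 = 6.964 m³/s
A₂ = 13.36 × 0.82 = 10.96 m²
V₂ = Q/A₂ = 6.964/10.96 = 0.6356 m/s

0.636 m/s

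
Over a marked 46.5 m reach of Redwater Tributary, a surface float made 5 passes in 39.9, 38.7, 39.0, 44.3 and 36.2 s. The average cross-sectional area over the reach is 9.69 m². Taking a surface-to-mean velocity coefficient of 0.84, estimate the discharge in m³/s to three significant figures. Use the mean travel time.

t̄ = (39.9 + 38.7 + 39.0 + 44.3 + 36.2) / 5 = 39.62 s
v_surface = L / t̄ = 46.5 / 39.62 = 1.174 m/s
v_mean = 0.84 × 1.174 = 0.9859 m/s
Q = A × v_mean = 9.69 × 0.9859 = 9.553 m³/s

9.55 m³/s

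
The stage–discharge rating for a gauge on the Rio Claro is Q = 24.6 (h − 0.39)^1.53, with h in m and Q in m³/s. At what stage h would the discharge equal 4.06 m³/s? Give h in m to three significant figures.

h − h₀ = (Q/C)^(1/b) = (4.06/24.6)^(1/1.53) = 0.3081 m
h = 0.39 + 0.3081 = 0.6981 m

0.698 m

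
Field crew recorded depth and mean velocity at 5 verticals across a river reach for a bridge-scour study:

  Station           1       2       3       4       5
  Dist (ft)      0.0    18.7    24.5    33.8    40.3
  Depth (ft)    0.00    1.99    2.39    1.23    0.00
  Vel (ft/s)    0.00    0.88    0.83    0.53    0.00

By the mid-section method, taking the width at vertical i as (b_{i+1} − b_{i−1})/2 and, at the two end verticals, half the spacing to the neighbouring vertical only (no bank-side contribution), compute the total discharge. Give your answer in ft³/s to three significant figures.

41.6 ft³/s

w_2 = (24.5 − 0.0)/2 = 12.25 ft; q_2 = 0.88 × 1.99 × 12.25 = 21.45 ft³/s
w_3 = (33.8 − 18.7)/2 = 7.55 ft; q_3 = 0.83 × 2.39 × 7.55 = 14.98 ft³/s
w_4 = (40.3 − 24.5)/2 = 7.9 ft; q_4 = 0.53 × 1.23 × 7.9 = 5.150 ft³/s
Stations 1, 5 contribute zero (depth or velocity is 0).
Q = Σ qᵢ = 41.58 ft³/s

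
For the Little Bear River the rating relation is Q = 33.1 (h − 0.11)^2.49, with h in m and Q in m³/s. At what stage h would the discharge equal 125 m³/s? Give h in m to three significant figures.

1.82 m

h − h₀ = (Q/C)^(1/b) = (125/33.1)^(1/2.49) = 1.705 m
h = 0.11 + 1.705 = 1.815 m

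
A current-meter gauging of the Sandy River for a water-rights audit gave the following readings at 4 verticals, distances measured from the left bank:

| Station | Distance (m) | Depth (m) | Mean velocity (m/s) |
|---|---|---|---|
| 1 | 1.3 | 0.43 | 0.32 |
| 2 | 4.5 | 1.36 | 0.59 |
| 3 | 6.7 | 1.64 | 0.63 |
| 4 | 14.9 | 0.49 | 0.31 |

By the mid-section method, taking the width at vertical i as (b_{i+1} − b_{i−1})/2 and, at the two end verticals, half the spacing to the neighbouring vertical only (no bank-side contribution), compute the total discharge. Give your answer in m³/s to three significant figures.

8.38 m³/s

w_1 = (4.5 − 1.3)/2 = 1.6 m; q_1 = 0.32 × 0.43 × 1.6 = 0.2202 m³/s
w_2 = (6.7 − 1.3)/2 = 2.7 m; q_2 = 0.59 × 1.36 × 2.7 = 2.166 m³/s
w_3 = (14.9 − 4.5)/2 = 5.2 m; q_3 = 0.63 × 1.64 × 5.2 = 5.373 m³/s
w_4 = (14.9 − 6.7)/2 = 4.1 m; q_4 = 0.31 × 0.49 × 4.1 = 0.6228 m³/s
Q = Σ qᵢ = 8.382 m³/s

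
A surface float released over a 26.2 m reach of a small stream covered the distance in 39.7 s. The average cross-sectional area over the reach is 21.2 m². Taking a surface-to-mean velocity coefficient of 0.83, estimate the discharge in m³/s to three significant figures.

v_surface = L / t̄ = 26.2 / 39.7 = 0.6599 m/s
v_mean = 0.83 × 0.6599 = 0.5478 m/s
Q = A × v_mean = 21.2 × 0.5478 = 11.61 m³/s

11.6 m³/s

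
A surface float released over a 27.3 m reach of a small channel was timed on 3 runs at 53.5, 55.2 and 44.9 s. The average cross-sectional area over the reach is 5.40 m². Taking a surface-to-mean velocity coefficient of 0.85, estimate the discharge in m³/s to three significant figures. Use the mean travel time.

t̄ = (53.5 + 55.2 + 44.9) / 3 = 51.2 s
v_surface = L / t̄ = 27.3 / 51.2 = 0.5332 m/s
v_mean = 0.85 × 0.5332 = 0.4532 m/s
Q = A × v_mean = 5.40 × 0.4532 = 2.447 m³/s

2.45 m³/s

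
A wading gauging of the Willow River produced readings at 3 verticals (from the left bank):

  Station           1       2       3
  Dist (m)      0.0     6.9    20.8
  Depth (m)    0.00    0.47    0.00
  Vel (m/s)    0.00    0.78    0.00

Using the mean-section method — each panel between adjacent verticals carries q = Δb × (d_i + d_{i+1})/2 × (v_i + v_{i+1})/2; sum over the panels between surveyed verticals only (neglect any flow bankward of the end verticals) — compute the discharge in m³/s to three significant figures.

1.91 m³/s

Panel 1-2: Δb = 6.9 m, d̄ = (0.00+0.47)/2 = 0.235, v̄ = (0.00+0.78)/2 = 0.39 → q = 6.9×0.235×0.39 = 0.6324 m³/s
Panel 2-3: Δb = 13.9 m, d̄ = (0.47+0.00)/2 = 0.235, v̄ = (0.78+0.00)/2 = 0.39 → q = 13.9×0.235×0.39 = 1.274 m³/s
Q = Σ q = 1.906 m³/s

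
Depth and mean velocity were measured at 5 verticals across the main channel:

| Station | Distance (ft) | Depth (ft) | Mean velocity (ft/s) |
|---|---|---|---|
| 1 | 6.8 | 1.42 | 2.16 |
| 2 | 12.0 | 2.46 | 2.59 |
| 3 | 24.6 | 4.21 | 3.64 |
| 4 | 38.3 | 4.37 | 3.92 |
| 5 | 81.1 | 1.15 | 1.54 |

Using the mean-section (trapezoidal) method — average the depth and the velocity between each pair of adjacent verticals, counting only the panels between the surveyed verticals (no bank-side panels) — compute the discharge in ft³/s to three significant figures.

700 ft³/s

Panel 1-2: Δb = 5.2 ft, d̄ = (1.42+2.46)/2 = 1.94, v̄ = (2.16+2.59)/2 = 2.375 → q = 5.2×1.94×2.375 = 23.96 ft³/s
Panel 2-3: Δb = 12.6 ft, d̄ = (2.46+4.21)/2 = 3.335, v̄ = (2.59+3.64)/2 = 3.115 → q = 12.6×3.335×3.115 = 130.9 ft³/s
Panel 3-4: Δb = 13.7 ft, d̄ = (4.21+4.37)/2 = 4.29, v̄ = (3.64+3.92)/2 = 3.78 → q = 13.7×4.29×3.78 = 222.2 ft³/s
Panel 4-5: Δb = 42.8 ft, d̄ = (4.37+1.15)/2 = 2.76, v̄ = (3.92+1.54)/2 = 2.73 → q = 42.8×2.76×2.73 = 322.5 ft³/s
Q = Σ q = 699.5 ft³/s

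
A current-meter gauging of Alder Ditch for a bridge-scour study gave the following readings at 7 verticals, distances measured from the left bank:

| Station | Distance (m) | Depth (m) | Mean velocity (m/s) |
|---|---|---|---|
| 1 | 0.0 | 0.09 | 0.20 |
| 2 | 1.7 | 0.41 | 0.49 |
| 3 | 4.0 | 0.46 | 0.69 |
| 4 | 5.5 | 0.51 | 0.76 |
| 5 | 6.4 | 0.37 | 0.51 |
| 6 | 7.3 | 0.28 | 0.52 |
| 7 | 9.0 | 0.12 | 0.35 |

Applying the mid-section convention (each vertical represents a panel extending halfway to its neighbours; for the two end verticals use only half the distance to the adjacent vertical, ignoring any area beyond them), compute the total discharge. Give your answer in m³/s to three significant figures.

1.88 m³/s

w_1 = (1.7 − 0.0)/2 = 0.85 m; q_1 = 0.20 × 0.09 × 0.85 = 0.01530 m³/s
w_2 = (4.0 − 0.0)/2 = 2 m; q_2 = 0.49 × 0.41 × 2 = 0.4018 m³/s
w_3 = (5.5 − 1.7)/2 = 1.9 m; q_3 = 0.69 × 0.46 × 1.9 = 0.6031 m³/s
w_4 = (6.4 − 4.0)/2 = 1.2 m; q_4 = 0.76 × 0.51 × 1.2 = 0.4651 m³/s
w_5 = (7.3 − 5.5)/2 = 0.9 m; q_5 = 0.51 × 0.37 × 0.9 = 0.1698 m³/s
w_6 = (9.0 − 6.4)/2 = 1.3 m; q_6 = 0.52 × 0.28 × 1.3 = 0.1893 m³/s
w_7 = (9.0 − 7.3)/2 = 0.85 m; q_7 = 0.35 × 0.12 × 0.85 = 0.03570 m³/s
Q = Σ qᵢ = 1.880 m³/s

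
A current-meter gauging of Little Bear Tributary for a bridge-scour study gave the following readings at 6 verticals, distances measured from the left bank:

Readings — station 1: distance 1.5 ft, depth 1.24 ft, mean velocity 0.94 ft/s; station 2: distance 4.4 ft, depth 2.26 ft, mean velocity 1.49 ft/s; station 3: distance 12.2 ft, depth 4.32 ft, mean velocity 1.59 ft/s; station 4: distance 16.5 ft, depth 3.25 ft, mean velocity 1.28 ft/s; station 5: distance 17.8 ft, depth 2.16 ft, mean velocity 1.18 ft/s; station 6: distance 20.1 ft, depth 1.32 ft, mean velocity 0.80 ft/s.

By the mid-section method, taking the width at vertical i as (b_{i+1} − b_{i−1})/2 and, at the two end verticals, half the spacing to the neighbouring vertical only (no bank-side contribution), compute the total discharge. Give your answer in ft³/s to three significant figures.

78.7 ft³/s

w_1 = (4.4 − 1.5)/2 = 1.45 ft; q_1 = 0.94 × 1.24 × 1.45 = 1.690 ft³/s
w_2 = (12.2 − 1.5)/2 = 5.35 ft; q_2 = 1.49 × 2.26 × 5.35 = 18.02 ft³/s
w_3 = (16.5 − 4.4)/2 = 6.05 ft; q_3 = 1.59 × 4.32 × 6.05 = 41.56 ft³/s
w_4 = (17.8 − 12.2)/2 = 2.8 ft; q_4 = 1.28 × 3.25 × 2.8 = 11.65 ft³/s
w_5 = (20.1 − 16.5)/2 = 1.8 ft; q_5 = 1.18 × 2.16 × 1.8 = 4.588 ft³/s
w_6 = (20.1 − 17.8)/2 = 1.15 ft; q_6 = 0.80 × 1.32 × 1.15 = 1.214 ft³/s
Q = Σ qᵢ = 78.71 ft³/s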